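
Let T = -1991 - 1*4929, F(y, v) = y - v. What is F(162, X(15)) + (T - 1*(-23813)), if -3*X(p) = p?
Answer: 17060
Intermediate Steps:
X(p) = -p/3
T = -6920 (T = -1991 - 4929 = -6920)
F(162, X(15)) + (T - 1*(-23813)) = (162 - (-1)*15/3) + (-6920 - 1*(-23813)) = (162 - 1*(-5)) + (-6920 + 23813) = (162 + 5) + 16893 = 167 + 16893 = 17060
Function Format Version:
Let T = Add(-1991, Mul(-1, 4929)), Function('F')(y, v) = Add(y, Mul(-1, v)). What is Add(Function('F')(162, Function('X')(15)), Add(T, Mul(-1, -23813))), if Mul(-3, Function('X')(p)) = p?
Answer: 17060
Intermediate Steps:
Function('X')(p) = Mul(Rational(-1, 3), p)
T = -6920 (T = Add(-1991, -4929) = -6920)
Add(Function('F')(162, Function('X')(15)), Add(T, Mul(-1, -23813))) = Add(Add(162, Mul(-1, Mul(Rational(-1, 3), 15))), Add(-6920, Mul(-1, -23813))) = Add(Add(162, Mul(-1, -5)), Add(-6920, 23813)) = Add(Add(162, 5), 16893) = Add(167, 16893) = 17060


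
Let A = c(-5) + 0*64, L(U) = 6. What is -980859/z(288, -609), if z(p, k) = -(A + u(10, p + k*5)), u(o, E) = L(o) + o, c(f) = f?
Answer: 89169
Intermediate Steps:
A = -5 (A = -5 + 0*64 = -5 + 0 = -5)
u(o, E) = 6 + o
z(p, k) = -11 (z(p, k) = -(-5 + (6 + 10)) = -(-5 + 16) = -1*11 = -11)
-980859/z(288, -609) = -980859/(-11) = -980859*(-1/11) = 89169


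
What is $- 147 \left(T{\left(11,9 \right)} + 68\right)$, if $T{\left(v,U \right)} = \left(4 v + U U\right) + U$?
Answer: $-29694$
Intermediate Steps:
$T{\left(v,U \right)} = U + U^{2} + 4 v$ ($T{\left(v,U \right)} = \left(4 v + U^{2}\right) + U = \left(U^{2} + 4 v\right) + U = U + U^{2} + 4 v$)
$- 147 \left(T{\left(11,9 \right)} + 68\right) = - 147 \left(\left(9 + 9^{2} + 4 \cdot 11\right) + 68\right) = - 147 \left(\left(9 + 81 + 44\right) + 68\right) = - 147 \left(134 + 68\right) = \left(-147\right) 202 = -29694$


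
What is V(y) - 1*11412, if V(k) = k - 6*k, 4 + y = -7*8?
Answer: -11112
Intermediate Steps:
y = -60 (y = -4 - 7*8 = -4 - 56 = -60)
V(k) = -5*k
V(y) - 1*11412 = -5*(-60) - 1*11412 = 300 - 11412 = -11112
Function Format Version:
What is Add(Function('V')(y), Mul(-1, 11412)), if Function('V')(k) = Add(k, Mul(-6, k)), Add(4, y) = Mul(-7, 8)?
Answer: -11112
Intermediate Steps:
y = -60 (y = Add(-4, Mul(-7, 8)) = Add(-4, -56) = -60)
Function('V')(k) = Mul(-5, k)
Add(Function('V')(y), Mul(-1, 11412)) = Add(Mul(-5, -60), Mul(-1, 11412)) = Add(300, -11412) = -11112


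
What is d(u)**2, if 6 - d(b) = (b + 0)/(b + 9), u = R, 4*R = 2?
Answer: 12769/361 ≈ 35.371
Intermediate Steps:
R = 1/2 (R = (1/4)*2 = 1/2 ≈ 0.50000)
u = 1/2 ≈ 0.50000
d(b) = 6 - b/(9 + b) (d(b) = 6 - (b + 0)/(b + 9) = 6 - b/(9 + b))
d(u)**2 = ((54 + 5*(1/2))/(9 + 1/2))**2 = ((54 + 5/2)/(19/2))**2 = ((2/19)*(113/2))**2 = (113/19)**2 = 12769/361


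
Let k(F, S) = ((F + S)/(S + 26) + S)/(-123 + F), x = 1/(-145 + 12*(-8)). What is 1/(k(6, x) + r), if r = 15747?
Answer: 35330841/556354684831 ≈ 6.3504e-5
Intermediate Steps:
x = -1/241 (x = 1/(-145 - 96) = 1/(-241) = -1/241 ≈ -0.0041494)
k(F, S) = (S + (F + S)/(26 + S))/(-123 + F) (k(F, S) = ((F + S)/(26 + S) + S)/(-123 + F) = (S + (F + S)/(26 + S))/(-123 + F))
1/(k(6, x) + r) = 1/((6 + (-1/241)² + 27*(-1/241))/(-3198 - 123*(-1/241) + 26*6 + 6*(-1/241)) + 15747) = 1/((6 + 1/58081 - 27/241)/(-3198 + 123/241 + 156 - 6/241) + 15747) = 1/((341980/58081)/(-733005/241) + 15747) = 1/(-241/733005*341980/58081 + 15747) = 1/(-68396/35330841 + 15747) = 1/(556354684831/35330841) = 35330841/556354684831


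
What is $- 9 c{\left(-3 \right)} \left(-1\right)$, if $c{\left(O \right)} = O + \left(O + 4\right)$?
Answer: $-18$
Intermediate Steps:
$c{\left(O \right)} = 4 + 2 O$ ($c{\left(O \right)} = O + \left(4 + O\right) = 4 + 2 O$)
$- 9 c{\left(-3 \right)} \left(-1\right) = - 9 \left(4 + 2 \left(-3\right)\right) \left(-1\right) = - 9 \left(4 - 6\right) \left(-1\right) = \left(-9\right) \left(-2\right) \left(-1\right) = 18 \left(-1\right) = -18$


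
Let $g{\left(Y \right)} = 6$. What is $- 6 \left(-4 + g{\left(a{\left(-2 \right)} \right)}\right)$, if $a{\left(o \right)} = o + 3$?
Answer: $-12$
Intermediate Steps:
$a{\left(o \right)} = 3 + o$
$- 6 \left(-4 + g{\left(a{\left(-2 \right)} \right)}\right) = - 6 \left(-4 + 6\right) = \left(-6\right) 2 = -12$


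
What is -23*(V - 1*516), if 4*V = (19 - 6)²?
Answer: 43585/4 ≈ 10896.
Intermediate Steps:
V = 169/4 (V = (19 - 6)²/4 = (¼)*13² = (¼)*169 = 169/4 ≈ 42.250)
-23*(V - 1*516) = -23*(169/4 - 1*516) = -23*(169/4 - 516) = -23*(-1895/4) = 43585/4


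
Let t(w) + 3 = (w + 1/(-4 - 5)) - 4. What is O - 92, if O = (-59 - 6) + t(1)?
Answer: -1468/9 ≈ -163.11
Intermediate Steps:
t(w) = -64/9 + w (t(w) = -3 + ((w + 1/(-4 - 5)) - 4) = -3 + ((w + 1/(-9)) - 4) = -3 + ((w - 1/9) - 4) = -3 + ((-1/9 + w) - 4) = -3 + (-37/9 + w) = -64/9 + w)
O = -640/9 (O = (-59 - 6) + (-64/9 + 1) = -65 - 55/9 = -640/9 ≈ -71.111)
O - 92 = -640/9 - 92 = -1468/9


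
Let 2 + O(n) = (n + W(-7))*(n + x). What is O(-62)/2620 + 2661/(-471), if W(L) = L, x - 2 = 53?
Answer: -2248423/411340 ≈ -5.4661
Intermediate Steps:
x = 55 (x = 2 + 53 = 55)
O(n) = -2 + (-7 + n)*(55 + n) (O(n) = -2 + (n - 7)*(n + 55) = -2 + (-7 + n)*(55 + n))
O(-62)/2620 + 2661/(-471) = (-387 + (-62)**2 + 48*(-62))/2620 + 2661/(-471) = (-387 + 3844 - 2976)*(1/2620) + 2661*(-1/471) = 481*(1/2620) - 887/157 = 481/2620 - 887/157 = -2248423/411340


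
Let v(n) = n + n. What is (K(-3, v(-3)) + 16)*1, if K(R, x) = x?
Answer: 10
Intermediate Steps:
v(n) = 2*n
(K(-3, v(-3)) + 16)*1 = (2*(-3) + 16)*1 = (-6 + 16)*1 = 10*1 = 10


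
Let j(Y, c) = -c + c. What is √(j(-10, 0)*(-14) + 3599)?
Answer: √3599 ≈ 59.992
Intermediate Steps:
j(Y, c) = 0
√(j(-10, 0)*(-14) + 3599) = √(0*(-14) + 3599) = √(0 + 3599) = √3599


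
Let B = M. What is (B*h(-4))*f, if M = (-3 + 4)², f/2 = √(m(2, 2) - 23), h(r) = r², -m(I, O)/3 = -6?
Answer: 32*I*√5 ≈ 71.554*I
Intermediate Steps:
m(I, O) = 18 (m(I, O) = -3*(-6) = 18)
f = 2*I*√5 (f = 2*√(18 - 23) = 2*√(-5) = 2*(I*√5) = 2*I*√5 ≈ 4.4721*I)
M = 1 (M = 1² = 1)
B = 1
(B*h(-4))*f = (1*(-4)²)*(2*I*√5) = (1*16)*(2*I*√5) = 16*(2*I*√5) = 32*I*√5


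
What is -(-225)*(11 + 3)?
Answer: 3150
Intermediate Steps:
-(-225)*(11 + 3) = -(-225)*14 = -45*(-70) = 3150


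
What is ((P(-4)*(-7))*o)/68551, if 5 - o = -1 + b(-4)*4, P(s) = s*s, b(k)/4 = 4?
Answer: 928/9793 ≈ 0.094762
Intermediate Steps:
b(k) = 16 (b(k) = 4*4 = 16)
P(s) = s²
o = -58 (o = 5 - (-1 + 16*4) = 5 - (-1 + 64) = 5 - 1*63 = 5 - 63 = -58)
((P(-4)*(-7))*o)/68551 = (((-4)²*(-7))*(-58))/68551 = ((16*(-7))*(-58))*(1/68551) = -112*(-58)*(1/68551) = 6496*(1/68551) = 928/9793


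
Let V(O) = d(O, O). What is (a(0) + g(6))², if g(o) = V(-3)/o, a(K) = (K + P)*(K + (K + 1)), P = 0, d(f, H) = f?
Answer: ¼ ≈ 0.25000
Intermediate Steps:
V(O) = O
a(K) = K*(1 + 2*K) (a(K) = (K + 0)*(K + (K + 1)) = K*(K + (1 + K)) = K*(1 + 2*K))
g(o) = -3/o
(a(0) + g(6))² = (0*(1 + 2*0) - 3/6)² = (0*(1 + 0) - 3*⅙)² = (0*1 - ½)² = (0 - ½)² = (-½)² = ¼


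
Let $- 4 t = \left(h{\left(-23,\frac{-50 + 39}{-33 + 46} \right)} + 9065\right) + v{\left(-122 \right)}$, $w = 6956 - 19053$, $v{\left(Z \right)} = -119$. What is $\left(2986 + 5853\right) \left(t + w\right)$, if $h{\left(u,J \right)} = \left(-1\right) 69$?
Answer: $- \frac{506165335}{4} \approx -1.2654 \cdot 10^{8}$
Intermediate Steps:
$w = -12097$ ($w = 6956 - 19053 = -12097$)
$h{\left(u,J \right)} = -69$
$t = - \frac{8877}{4}$ ($t = - \frac{\left(-69 + 9065\right) - 119}{4} = - \frac{8996 - 119}{4} = \left(- \frac{1}{4}\right) 8877 = - \frac{8877}{4} \approx -2219.3$)
$\left(2986 + 5853\right) \left(t + w\right) = \left(2986 + 5853\right) \left(- \frac{8877}{4} - 12097\right) = 8839 \left(- \frac{57265}{4}\right) = - \frac{506165335}{4}$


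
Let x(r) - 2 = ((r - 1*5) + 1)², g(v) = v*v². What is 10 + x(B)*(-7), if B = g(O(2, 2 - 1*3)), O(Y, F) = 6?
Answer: -314612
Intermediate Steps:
g(v) = v³
B = 216 (B = 6³ = 216)
x(r) = 2 + (-4 + r)² (x(r) = 2 + ((r - 1*5) + 1)² = 2 + ((r - 5) + 1)² = 2 + ((-5 + r) + 1)² = 2 + (-4 + r)²)
10 + x(B)*(-7) = 10 + (2 + (-4 + 216)²)*(-7) = 10 + (2 + 212²)*(-7) = 10 + (2 + 44944)*(-7) = 10 + 44946*(-7) = 10 - 314622 = -314612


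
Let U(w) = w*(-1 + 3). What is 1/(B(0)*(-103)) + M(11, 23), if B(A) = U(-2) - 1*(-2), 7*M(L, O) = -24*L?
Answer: -54377/1442 ≈ -37.709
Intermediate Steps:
M(L, O) = -24*L/7 (M(L, O) = (-24*L)/7 = -24*L/7)
U(w) = 2*w (U(w) = w*2 = 2*w)
B(A) = -2 (B(A) = 2*(-2) - 1*(-2) = -4 + 2 = -2)
1/(B(0)*(-103)) + M(11, 23) = 1/(-2*(-103)) - 24/7*11 = 1/206 - 264/7 = -54377/1442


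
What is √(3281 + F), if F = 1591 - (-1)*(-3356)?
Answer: 2*√379 ≈ 38.936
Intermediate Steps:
F = -1765 (F = 1591 - 1*3356 = 1591 - 3356 = -1765)
√(3281 + F) = √(3281 - 1765) = √1516 = 2*√379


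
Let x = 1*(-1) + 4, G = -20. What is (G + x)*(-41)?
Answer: 697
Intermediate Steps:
x = 3 (x = -1 + 4 = 3)
(G + x)*(-41) = (-20 + 3)*(-41) = -17*(-41) = 697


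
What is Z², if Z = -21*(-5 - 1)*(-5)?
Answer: 396900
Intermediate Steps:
Z = -630 (Z = -(-126)*(-5) = -21*30 = -630)
Z² = (-630)² = 396900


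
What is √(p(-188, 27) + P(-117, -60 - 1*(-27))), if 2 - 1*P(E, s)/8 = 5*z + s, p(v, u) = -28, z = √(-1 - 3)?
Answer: 2*√(63 - 20*I) ≈ 16.069 - 2.4893*I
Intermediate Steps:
z = 2*I (z = √(-4) = 2*I ≈ 2.0*I)
P(E, s) = 16 - 80*I - 8*s (P(E, s) = 16 - 8*(5*(2*I) + s) = 16 - 8*(10*I + s) = 16 - 8*(s + 10*I) = 16 + (-80*I - 8*s) = 16 - 80*I - 8*s)
√(p(-188, 27) + P(-117, -60 - 1*(-27))) = √(-28 + (16 - 80*I - 8*(-60 - 1*(-27)))) = √(-28 + (16 - 80*I - 8*(-60 + 27))) = √(-28 + (16 - 80*I - 8*(-33))) = √(-28 + (16 - 80*I + 264)) = √(-28 + (280 - 80*I)) = √(252 - 80*I)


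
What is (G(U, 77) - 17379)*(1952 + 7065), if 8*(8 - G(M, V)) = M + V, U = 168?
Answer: -1255283621/8 ≈ -1.5691e+8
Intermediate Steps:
G(M, V) = 8 - M/8 - V/8 (G(M, V) = 8 - (M + V)/8 = 8 + (-M/8 - V/8) = 8 - M/8 - V/8)
(G(U, 77) - 17379)*(1952 + 7065) = ((8 - 1/8*168 - 1/8*77) - 17379)*(1952 + 7065) = ((8 - 21 - 77/8) - 17379)*9017 = (-181/8 - 17379)*9017 = -139213/8*9017 = -1255283621/8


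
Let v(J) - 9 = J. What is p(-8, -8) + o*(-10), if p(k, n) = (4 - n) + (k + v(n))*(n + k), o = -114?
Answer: 1264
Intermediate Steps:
v(J) = 9 + J
p(k, n) = 4 - n + (k + n)*(9 + k + n) (p(k, n) = (4 - n) + (k + (9 + n))*(n + k) = (4 - n) + (9 + k + n)*(k + n) = (4 - n) + (k + n)*(9 + k + n) = 4 - n + (k + n)*(9 + k + n))
p(-8, -8) + o*(-10) = (4 + (-8)² - 1*(-8) - 8*(-8) - 8*(9 - 8) - 8*(9 - 8)) - 114*(-10) = (4 + 64 + 8 + 64 - 8*1 - 8*1) + 1140 = (4 + 64 + 8 + 64 - 8 - 8) + 1140 = 124 + 1140 = 1264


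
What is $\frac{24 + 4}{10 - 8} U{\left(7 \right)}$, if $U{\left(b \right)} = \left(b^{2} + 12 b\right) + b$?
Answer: $1960$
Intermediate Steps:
$U{\left(b \right)} = b^{2} + 13 b$
$\frac{24 + 4}{10 - 8} U{\left(7 \right)} = \frac{24 + 4}{10 - 8} \cdot 7 \left(13 + 7\right) = \frac{28}{2} \cdot 7 \cdot 20 = 28 \cdot \frac{1}{2} \cdot 140 = 14 \cdot 140 = 1960$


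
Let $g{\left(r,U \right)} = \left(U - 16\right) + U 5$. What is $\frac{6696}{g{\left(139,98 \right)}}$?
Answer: $\frac{1674}{143} \approx 11.706$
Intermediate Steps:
$g{\left(r,U \right)} = -16 + 6 U$ ($g{\left(r,U \right)} = \left(-16 + U\right) + 5 U = -16 + 6 U$)
$\frac{6696}{g{\left(139,98 \right)}} = \frac{6696}{-16 + 6 \cdot 98} = \frac{6696}{-16 + 588} = \frac{6696}{572} = 6696 \cdot \frac{1}{572} = \frac{1674}{143}$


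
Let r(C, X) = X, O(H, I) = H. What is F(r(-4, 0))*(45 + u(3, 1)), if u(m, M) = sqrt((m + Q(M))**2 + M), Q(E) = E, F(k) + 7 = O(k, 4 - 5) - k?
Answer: -315 - 7*sqrt(17) ≈ -343.86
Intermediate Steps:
F(k) = -7 (F(k) = -7 + (k - k) = -7 + 0 = -7)
u(m, M) = sqrt(M + (M + m)**2) (u(m, M) = sqrt((m + M)**2 + M) = sqrt((M + m)**2 + M) = sqrt(M + (M + m)**2))
F(r(-4, 0))*(45 + u(3, 1)) = -7*(45 + sqrt(1 + (1 + 3)**2)) = -7*(45 + sqrt(1 + 4**2)) = -7*(45 + sqrt(1 + 16)) = -7*(45 + sqrt(17)) = -315 - 7*sqrt(17)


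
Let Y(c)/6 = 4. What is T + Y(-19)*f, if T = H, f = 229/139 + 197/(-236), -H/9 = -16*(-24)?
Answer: -28182690/8201 ≈ -3436.5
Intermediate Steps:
H = -3456 (H = -(-144)*(-24) = -9*384 = -3456)
f = 26661/32804 (f = 229*(1/139) + 197*(-1/236) = 229/139 - 197/236 = 26661/32804 ≈ 0.81274)
Y(c) = 24 (Y(c) = 6*4 = 24)
T = -3456
T + Y(-19)*f = -3456 + 24*(26661/32804) = -3456 + 159966/8201 = -28182690/8201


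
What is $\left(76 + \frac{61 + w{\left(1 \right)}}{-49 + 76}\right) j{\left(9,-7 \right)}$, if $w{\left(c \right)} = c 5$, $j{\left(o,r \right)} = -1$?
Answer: $- \frac{706}{9} \approx -78.444$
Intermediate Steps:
$w{\left(c \right)} = 5 c$
$\left(76 + \frac{61 + w{\left(1 \right)}}{-49 + 76}\right) j{\left(9,-7 \right)} = \left(76 + \frac{61 + 5 \cdot 1}{-49 + 76}\right) \left(-1\right) = \left(76 + \frac{61 + 5}{27}\right) \left(-1\right) = \left(76 + 66 \cdot \frac{1}{27}\right) \left(-1\right) = \left(76 + \frac{22}{9}\right) \left(-1\right) = \frac{706}{9} \left(-1\right) = - \frac{706}{9}$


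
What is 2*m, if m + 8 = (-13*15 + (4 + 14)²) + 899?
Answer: 2040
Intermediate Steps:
m = 1020 (m = -8 + ((-13*15 + (4 + 14)²) + 899) = -8 + ((-195 + 18²) + 899) = -8 + ((-195 + 324) + 899) = -8 + (129 + 899) = -8 + 1028 = 1020)
2*m = 2*1020 = 2040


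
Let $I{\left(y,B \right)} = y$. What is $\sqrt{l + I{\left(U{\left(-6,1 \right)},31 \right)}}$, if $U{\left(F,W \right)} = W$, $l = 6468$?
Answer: $\sqrt{6469} \approx 80.43$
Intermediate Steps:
$\sqrt{l + I{\left(U{\left(-6,1 \right)},31 \right)}} = \sqrt{6468 + 1} = \sqrt{6469}$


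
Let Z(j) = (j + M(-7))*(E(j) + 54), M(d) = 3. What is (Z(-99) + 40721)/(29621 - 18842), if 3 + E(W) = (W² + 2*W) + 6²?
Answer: -889519/10779 ≈ -82.523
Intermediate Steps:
E(W) = 33 + W² + 2*W (E(W) = -3 + ((W² + 2*W) + 6²) = -3 + ((W² + 2*W) + 36) = -3 + (36 + W² + 2*W) = 33 + W² + 2*W)
Z(j) = (3 + j)*(87 + j² + 2*j) (Z(j) = (j + 3)*((33 + j² + 2*j) + 54) = (3 + j)*(87 + j² + 2*j))
(Z(-99) + 40721)/(29621 - 18842) = ((261 + (-99)³ + 5*(-99)² + 93*(-99)) + 40721)/(29621 - 18842) = ((261 - 970299 + 5*9801 - 9207) + 40721)/10779 = ((261 - 970299 + 49005 - 9207) + 40721)*(1/10779) = (-930240 + 40721)*(1/10779) = -889519*1/10779 = -889519/10779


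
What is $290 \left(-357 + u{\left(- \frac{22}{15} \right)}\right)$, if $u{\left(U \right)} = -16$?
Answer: $-108170$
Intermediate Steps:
$290 \left(-357 + u{\left(- \frac{22}{15} \right)}\right) = 290 \left(-357 - 16\right) = 290 \left(-373\right) = -108170$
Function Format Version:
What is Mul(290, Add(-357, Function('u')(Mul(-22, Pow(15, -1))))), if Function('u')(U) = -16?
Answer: -108170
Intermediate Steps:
Mul(290, Add(-357, Function('u')(Mul(-22, Pow(15, -1))))) = Mul(290, Add(-357, -16)) = Mul(290, -373) = -108170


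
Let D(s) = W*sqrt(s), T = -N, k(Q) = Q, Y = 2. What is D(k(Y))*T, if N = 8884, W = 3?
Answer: -26652*sqrt(2) ≈ -37692.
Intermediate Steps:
T = -8884 (T = -1*8884 = -8884)
D(s) = 3*sqrt(s)
D(k(Y))*T = (3*sqrt(2))*(-8884) = -26652*sqrt(2)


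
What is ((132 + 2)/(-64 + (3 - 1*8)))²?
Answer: 17956/4761 ≈ 3.7715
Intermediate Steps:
((132 + 2)/(-64 + (3 - 1*8)))² = (134/(-64 + (3 - 8)))² = (134/(-64 - 5))² = (134/(-69))² = (134*(-1/69))² = (-134/69)² = 17956/4761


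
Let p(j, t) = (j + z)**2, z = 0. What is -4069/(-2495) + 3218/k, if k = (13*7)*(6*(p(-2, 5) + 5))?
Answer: 14011988/6130215 ≈ 2.2857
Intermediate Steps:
p(j, t) = j**2 (p(j, t) = (j + 0)**2 = j**2)
k = 4914 (k = (13*7)*(6*((-2)**2 + 5)) = 91*(6*(4 + 5)) = 91*(6*9) = 91*54 = 4914)
-4069/(-2495) + 3218/k = -4069/(-2495) + 3218/4914 = -4069*(-1/2495) + 3218*(1/4914) = 4069/2495 + 1609/2457 = 14011988/6130215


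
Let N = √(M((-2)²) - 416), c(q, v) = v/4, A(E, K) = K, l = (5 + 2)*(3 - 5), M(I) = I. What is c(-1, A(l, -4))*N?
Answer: -2*I*√103 ≈ -20.298*I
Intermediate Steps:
l = -14 (l = 7*(-2) = -14)
c(q, v) = v/4 (c(q, v) = v*(¼) = v/4)
N = 2*I*√103 (N = √((-2)² - 416) = √(4 - 416) = √(-412) = 2*I*√103 ≈ 20.298*I)
c(-1, A(l, -4))*N = ((¼)*(-4))*(2*I*√103) = -2*I*√103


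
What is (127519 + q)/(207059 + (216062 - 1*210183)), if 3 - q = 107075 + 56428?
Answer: -3271/19358 ≈ -0.16897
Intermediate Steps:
q = -163500 (q = 3 - (107075 + 56428) = 3 - 1*163503 = 3 - 163503 = -163500)
(127519 + q)/(207059 + (216062 - 1*210183)) = (127519 - 163500)/(207059 + (216062 - 1*210183)) = -35981/(207059 + (216062 - 210183)) = -35981/(207059 + 5879) = -35981/212938 = -35981*1/212938 = -3271/19358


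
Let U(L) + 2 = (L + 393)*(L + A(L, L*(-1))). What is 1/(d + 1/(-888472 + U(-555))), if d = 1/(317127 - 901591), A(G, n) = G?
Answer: -207091375728/646559 ≈ -3.2030e+5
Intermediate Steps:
U(L) = -2 + 2*L*(393 + L) (U(L) = -2 + (L + 393)*(L + L) = -2 + (393 + L)*(2*L) = -2 + 2*L*(393 + L))
d = -1/584464 (d = 1/(-584464) = -1/584464 ≈ -1.7110e-6)
1/(d + 1/(-888472 + U(-555))) = 1/(-1/584464 + 1/(-888472 + (-2 + 2*(-555)² + 786*(-555)))) = 1/(-1/584464 + 1/(-888472 + (-2 + 2*308025 - 436230))) = 1/(-1/584464 + 1/(-888472 + (-2 + 616050 - 436230))) = 1/(-1/584464 + 1/(-888472 + 179818)) = 1/(-1/584464 + 1/(-708654)) = 1/(-1/584464 - 1/708654) = 1/(-646559/207091375728) = -207091375728/646559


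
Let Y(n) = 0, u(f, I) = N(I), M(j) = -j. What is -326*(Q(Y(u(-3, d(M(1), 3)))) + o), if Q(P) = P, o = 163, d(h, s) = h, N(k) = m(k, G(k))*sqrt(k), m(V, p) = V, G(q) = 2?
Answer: -53138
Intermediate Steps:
N(k) = k**(3/2) (N(k) = k*sqrt(k) = k**(3/2))
u(f, I) = I**(3/2)
-326*(Q(Y(u(-3, d(M(1), 3)))) + o) = -326*(0 + 163) = -326*163 = -53138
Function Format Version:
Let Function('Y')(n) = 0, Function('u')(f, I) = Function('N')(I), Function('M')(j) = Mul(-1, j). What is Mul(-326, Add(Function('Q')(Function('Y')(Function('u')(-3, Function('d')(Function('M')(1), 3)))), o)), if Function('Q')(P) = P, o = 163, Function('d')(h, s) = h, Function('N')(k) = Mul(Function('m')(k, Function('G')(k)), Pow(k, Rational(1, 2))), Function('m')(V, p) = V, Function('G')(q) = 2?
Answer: -53138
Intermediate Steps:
Function('N')(k) = Pow(k, Rational(3, 2)) (Function('N')(k) = Mul(k, Pow(k, Rational(1, 2))) = Pow(k, Rational(3, 2)))
Function('u')(f, I) = Pow(I, Rational(3, 2))
Mul(-326, Add(Function('Q')(Function('Y')(Function('u')(-3, Function('d')(Function('M')(1), 3)))), o)) = Mul(-326, Add(0, 163)) = Mul(-326, 163) = -53138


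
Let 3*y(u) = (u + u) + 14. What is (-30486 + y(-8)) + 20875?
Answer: -28835/3 ≈ -9611.7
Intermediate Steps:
y(u) = 14/3 + 2*u/3 (y(u) = ((u + u) + 14)/3 = (2*u + 14)/3 = (14 + 2*u)/3 = 14/3 + 2*u/3)
(-30486 + y(-8)) + 20875 = (-30486 + (14/3 + (⅔)*(-8))) + 20875 = (-30486 + (14/3 - 16/3)) + 20875 = (-30486 - ⅔) + 20875 = -91460/3 + 20875 = -28835/3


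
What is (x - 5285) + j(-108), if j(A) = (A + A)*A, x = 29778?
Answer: 47821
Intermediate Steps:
j(A) = 2*A² (j(A) = (2*A)*A = 2*A²)
(x - 5285) + j(-108) = (29778 - 5285) + 2*(-108)² = 24493 + 2*11664 = 24493 + 23328 = 47821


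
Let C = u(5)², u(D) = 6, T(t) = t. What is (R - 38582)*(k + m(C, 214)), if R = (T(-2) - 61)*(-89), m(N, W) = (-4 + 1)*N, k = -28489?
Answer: 942986075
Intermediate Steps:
C = 36 (C = 6² = 36)
m(N, W) = -3*N
R = 5607 (R = (-2 - 61)*(-89) = -63*(-89) = 5607)
(R - 38582)*(k + m(C, 214)) = (5607 - 38582)*(-28489 - 3*36) = -32975*(-28489 - 108) = -32975*(-28597) = 942986075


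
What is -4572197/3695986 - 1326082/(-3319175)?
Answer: -35800492929/42744335650 ≈ -0.83755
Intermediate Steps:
-4572197/3695986 - 1326082/(-3319175) = -4572197*1/3695986 - 1326082*(-1/3319175) = -15931/12878 + 1326082/3319175 = -35800492929/42744335650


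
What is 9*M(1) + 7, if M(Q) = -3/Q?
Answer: -20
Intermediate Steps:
9*M(1) + 7 = 9*(-3/1) + 7 = 9*(-3*1) + 7 = 9*(-3) + 7 = -27 + 7 = -20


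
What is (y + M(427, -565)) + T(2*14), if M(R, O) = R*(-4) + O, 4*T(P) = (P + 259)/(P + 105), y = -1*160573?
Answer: -12376255/76 ≈ -1.6285e+5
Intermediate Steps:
y = -160573
T(P) = (259 + P)/(4*(105 + P)) (T(P) = ((P + 259)/(P + 105))/4 = ((259 + P)/(105 + P))/4 = (259 + P)/(4*(105 + P)))
M(R, O) = O - 4*R (M(R, O) = -4*R + O = O - 4*R)
(y + M(427, -565)) + T(2*14) = (-160573 + (-565 - 4*427)) + (259 + 2*14)/(4*(105 + 2*14)) = (-160573 + (-565 - 1708)) + (259 + 28)/(4*(105 + 28)) = (-160573 - 2273) + (¼)*287/133 = -162846 + (¼)*(1/133)*287 = -162846 + 41/76 = -12376255/76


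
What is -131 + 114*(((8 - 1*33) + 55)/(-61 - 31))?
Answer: -3868/23 ≈ -168.17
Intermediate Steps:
-131 + 114*(((8 - 1*33) + 55)/(-61 - 31)) = -131 + 114*(((8 - 33) + 55)/(-92)) = -131 + 114*((-25 + 55)*(-1/92)) = -131 + 114*(30*(-1/92)) = -131 + 114*(-15/46) = -131 - 855/23 = -3868/23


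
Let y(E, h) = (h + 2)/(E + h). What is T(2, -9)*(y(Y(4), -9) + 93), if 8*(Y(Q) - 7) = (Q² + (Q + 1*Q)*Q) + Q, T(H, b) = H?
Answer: 1646/9 ≈ 182.89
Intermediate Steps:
Y(Q) = 7 + Q/8 + 3*Q²/8 (Y(Q) = 7 + ((Q² + (Q + 1*Q)*Q) + Q)/8 = 7 + ((Q² + (Q + Q)*Q) + Q)/8 = 7 + ((Q² + (2*Q)*Q) + Q)/8 = 7 + ((Q² + 2*Q²) + Q)/8 = 7 + (3*Q² + Q)/8 = 7 + (Q + 3*Q²)/8 = 7 + (Q/8 + 3*Q²/8) = 7 + Q/8 + 3*Q²/8)
y(E, h) = (2 + h)/(E + h)
T(2, -9)*(y(Y(4), -9) + 93) = 2*((2 - 9)/((7 + (⅛)*4 + (3/8)*4²) - 9) + 93) = 2*(-7/((7 + ½ + (3/8)*16) - 9) + 93) = 2*(-7/((7 + ½ + 6) - 9) + 93) = 2*(-7/(27/2 - 9) + 93) = 2*(-7/(9/2) + 93) = 2*((2/9)*(-7) + 93) = 2*(-14/9 + 93) = 2*(823/9) = 1646/9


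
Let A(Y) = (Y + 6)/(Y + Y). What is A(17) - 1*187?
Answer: -6335/34 ≈ -186.32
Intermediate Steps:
A(Y) = (6 + Y)/(2*Y) (A(Y) = (6 + Y)/((2*Y)) = (6 + Y)*(1/(2*Y)) = (6 + Y)/(2*Y))
A(17) - 1*187 = (½)*(6 + 17)/17 - 1*187 = (½)*(1/17)*23 - 187 = 23/34 - 187 = -6335/34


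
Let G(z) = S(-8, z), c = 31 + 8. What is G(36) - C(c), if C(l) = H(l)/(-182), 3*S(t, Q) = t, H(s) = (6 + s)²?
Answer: 4619/546 ≈ 8.4597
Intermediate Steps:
c = 39
S(t, Q) = t/3
G(z) = -8/3 (G(z) = (⅓)*(-8) = -8/3)
C(l) = -(6 + l)²/182 (C(l) = (6 + l)²/(-182) = (6 + l)²*(-1/182) = -(6 + l)²/182)
G(36) - C(c) = -8/3 - (-1)*(6 + 39)²/182 = -8/3 - (-1)*45²/182 = -8/3 - (-1)*2025/182 = -8/3 - 1*(-2025/182) = -8/3 + 2025/182 = 4619/546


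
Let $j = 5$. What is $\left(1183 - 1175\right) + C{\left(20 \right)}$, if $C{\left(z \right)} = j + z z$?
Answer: $413$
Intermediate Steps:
$C{\left(z \right)} = 5 + z^{2}$ ($C{\left(z \right)} = 5 + z z = 5 + z^{2}$)
$\left(1183 - 1175\right) + C{\left(20 \right)} = \left(1183 - 1175\right) + \left(5 + 20^{2}\right) = 8 + \left(5 + 400\right) = 8 + 405 = 413$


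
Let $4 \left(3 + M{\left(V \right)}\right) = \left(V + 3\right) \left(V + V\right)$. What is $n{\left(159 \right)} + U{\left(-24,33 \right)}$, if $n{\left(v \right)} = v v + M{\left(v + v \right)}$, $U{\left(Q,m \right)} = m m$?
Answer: $77406$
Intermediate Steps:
$M{\left(V \right)} = -3 + \frac{V \left(3 + V\right)}{2}$ ($M{\left(V \right)} = -3 + \frac{\left(V + 3\right) \left(V + V\right)}{4} = -3 + \frac{\left(3 + V\right) 2 V}{4} = -3 + \frac{2 V \left(3 + V\right)}{4} = -3 + \frac{V \left(3 + V\right)}{2}$)
$U{\left(Q,m \right)} = m^{2}$
$n{\left(v \right)} = -3 + 3 v + 3 v^{2}$ ($n{\left(v \right)} = v v + \left(-3 + \frac{\left(v + v\right)^{2}}{2} + \frac{3 \left(v + v\right)}{2}\right) = v^{2} + \left(-3 + \frac{\left(2 v\right)^{2}}{2} + \frac{3 \cdot 2 v}{2}\right) = v^{2} + \left(-3 + \frac{4 v^{2}}{2} + 3 v\right) = v^{2} + \left(-3 + 2 v^{2} + 3 v\right) = -3 + 3 v + 3 v^{2}$)
$n{\left(159 \right)} + U{\left(-24,33 \right)} = \left(-3 + 3 \cdot 159 + 3 \cdot 159^{2}\right) + 33^{2} = \left(-3 + 477 + 3 \cdot 25281\right) + 1089 = \left(-3 + 477 + 75843\right) + 1089 = 76317 + 1089 = 77406$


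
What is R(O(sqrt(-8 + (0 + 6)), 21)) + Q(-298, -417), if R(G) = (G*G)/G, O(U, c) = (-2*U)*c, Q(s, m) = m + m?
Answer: -834 - 42*I*sqrt(2) ≈ -834.0 - 59.397*I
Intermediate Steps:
Q(s, m) = 2*m
O(U, c) = -2*U*c
R(G) = G (R(G) = G**2/G = G)
R(O(sqrt(-8 + (0 + 6)), 21)) + Q(-298, -417) = -2*sqrt(-8 + (0 + 6))*21 + 2*(-417) = -2*sqrt(-8 + 6)*21 - 834 = -2*sqrt(-2)*21 - 834 = -2*I*sqrt(2)*21 - 834 = -42*I*sqrt(2) - 834 = -834 - 42*I*sqrt(2)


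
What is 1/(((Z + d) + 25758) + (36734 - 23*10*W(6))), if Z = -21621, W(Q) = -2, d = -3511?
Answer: 1/37820 ≈ 2.6441e-5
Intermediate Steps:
1/(((Z + d) + 25758) + (36734 - 23*10*W(6))) = 1/(((-21621 - 3511) + 25758) + (36734 - 23*10*(-2))) = 1/((-25132 + 25758) + (36734 - 230*(-2))) = 1/(626 + (36734 - 1*(-460))) = 1/(626 + (36734 + 460)) = 1/(626 + 37194) = 1/37820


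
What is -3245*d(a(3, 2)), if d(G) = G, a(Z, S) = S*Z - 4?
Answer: -6490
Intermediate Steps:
a(Z, S) = -4 + S*Z
-3245*d(a(3, 2)) = -3245*(-4 + 2*3) = -3245*(-4 + 6) = -3245*2 = -6490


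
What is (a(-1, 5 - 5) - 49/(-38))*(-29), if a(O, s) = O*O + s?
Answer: -2523/38 ≈ -66.395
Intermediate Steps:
a(O, s) = s + O² (a(O, s) = O² + s = s + O²)
(a(-1, 5 - 5) - 49/(-38))*(-29) = (((5 - 5) + (-1)²) - 49/(-38))*(-29) = ((0 + 1) - 49*(-1/38))*(-29) = (1 + 49/38)*(-29) = (87/38)*(-29) = -2523/38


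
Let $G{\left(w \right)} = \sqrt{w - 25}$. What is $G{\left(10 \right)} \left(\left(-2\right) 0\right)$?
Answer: $0$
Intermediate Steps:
$G{\left(w \right)} = \sqrt{-25 + w}$
$G{\left(10 \right)} \left(\left(-2\right) 0\right) = \sqrt{-25 + 10} \left(\left(-2\right) 0\right) = \sqrt{-15} \cdot 0 = i \sqrt{15} \cdot 0 = 0$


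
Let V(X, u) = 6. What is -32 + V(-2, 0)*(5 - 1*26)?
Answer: -158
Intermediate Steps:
-32 + V(-2, 0)*(5 - 1*26) = -32 + 6*(5 - 1*26) = -32 + 6*(5 - 26) = -32 + 6*(-21) = -32 - 126 = -158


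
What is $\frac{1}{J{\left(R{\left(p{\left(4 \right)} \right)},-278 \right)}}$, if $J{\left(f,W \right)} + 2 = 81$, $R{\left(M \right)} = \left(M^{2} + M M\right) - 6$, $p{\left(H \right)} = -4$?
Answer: $\frac{1}{79} \approx 0.012658$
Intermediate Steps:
$R{\left(M \right)} = -6 + 2 M^{2}$ ($R{\left(M \right)} = \left(M^{2} + M^{2}\right) - 6 = 2 M^{2} - 6 = -6 + 2 M^{2}$)
$J{\left(f,W \right)} = 79$ ($J{\left(f,W \right)} = -2 + 81 = 79$)
$\frac{1}{J{\left(R{\left(p{\left(4 \right)} \right)},-278 \right)}} = \frac{1}{79}$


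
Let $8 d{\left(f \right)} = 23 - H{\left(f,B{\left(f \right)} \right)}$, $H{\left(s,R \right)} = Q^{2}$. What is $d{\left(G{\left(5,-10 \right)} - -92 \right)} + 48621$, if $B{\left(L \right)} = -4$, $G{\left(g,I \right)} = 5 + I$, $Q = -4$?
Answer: $\frac{388975}{8} \approx 48622.0$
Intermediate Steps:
$H{\left(s,R \right)} = 16$ ($H{\left(s,R \right)} = \left(-4\right)^{2} = 16$)
$d{\left(f \right)} = \frac{7}{8}$ ($d{\left(f \right)} = \frac{23 - 16}{8} = \frac{1}{8} \cdot 7 = \frac{7}{8}$)
$d{\left(G{\left(5,-10 \right)} - -92 \right)} + 48621 = \frac{7}{8} + 48621 = \frac{388975}{8}$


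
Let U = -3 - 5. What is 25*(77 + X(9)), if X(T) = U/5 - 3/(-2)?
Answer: 3845/2 ≈ 1922.5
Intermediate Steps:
U = -8
X(T) = -1/10 (X(T) = -8/5 - 3/(-2) = -8*1/5 - 3*(-1/2) = -8/5 + 3/2 = -1/10)
25*(77 + X(9)) = 25*(77 - 1/10) = 25*(769/10) = 3845/2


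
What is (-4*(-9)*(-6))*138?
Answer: -29808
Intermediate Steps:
(-4*(-9)*(-6))*138 = (36*(-6))*138 = -216*138 = -29808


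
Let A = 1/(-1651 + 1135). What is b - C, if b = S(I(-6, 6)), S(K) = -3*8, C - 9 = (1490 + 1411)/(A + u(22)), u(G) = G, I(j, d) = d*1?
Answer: -1871499/11351 ≈ -164.88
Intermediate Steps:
A = -1/516 (A = 1/(-516) = -1/516 ≈ -0.0019380)
I(j, d) = d
C = 1599075/11351 (C = 9 + (1490 + 1411)/(-1/516 + 22) = 9 + 2901/(11351/516) = 9 + 2901*(516/11351) = 9 + 1496916/11351 = 1599075/11351 ≈ 140.88)
S(K) = -24
b = -24
b - C = -24 - 1*1599075/11351 = -24 - 1599075/11351 = -1871499/11351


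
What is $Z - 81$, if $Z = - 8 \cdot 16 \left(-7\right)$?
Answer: $815$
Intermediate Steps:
$Z = 896$ ($Z = \left(-8\right) \left(-112\right) = 896$)
$Z - 81 = 896 - 81 = 815$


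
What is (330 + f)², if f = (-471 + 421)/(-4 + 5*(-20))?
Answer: 295324225/2704 ≈ 1.0922e+5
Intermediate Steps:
f = 25/52 (f = -50/(-4 - 100) = -50/(-104) = -50*(-1/104) = 25/52 ≈ 0.48077)
(330 + f)² = (330 + 25/52)² = (17185/52)² = 295324225/2704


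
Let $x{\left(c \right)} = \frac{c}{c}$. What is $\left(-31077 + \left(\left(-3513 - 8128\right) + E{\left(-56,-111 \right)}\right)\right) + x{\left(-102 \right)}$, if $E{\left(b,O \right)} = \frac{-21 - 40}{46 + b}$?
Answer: $- \frac{427109}{10} \approx -42711.0$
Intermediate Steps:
$E{\left(b,O \right)} = - \frac{61}{46 + b}$
$x{\left(c \right)} = 1$
$\left(-31077 + \left(\left(-3513 - 8128\right) + E{\left(-56,-111 \right)}\right)\right) + x{\left(-102 \right)} = \left(-31077 - \left(11641 + \frac{61}{46 - 56}\right)\right) + 1 = \left(-31077 - \left(11641 + \frac{61}{-10}\right)\right) + 1 = \left(-31077 - \frac{116349}{10}\right) + 1 = - \frac{427119}{10} + 1 = - \frac{427109}{10}$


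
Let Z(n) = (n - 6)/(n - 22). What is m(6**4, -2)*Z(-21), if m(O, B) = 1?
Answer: 27/43 ≈ 0.62791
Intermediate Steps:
Z(n) = (-6 + n)/(-22 + n)
m(6**4, -2)*Z(-21) = 1*((-6 - 21)/(-22 - 21)) = 1*(-27/(-43)) = 1*(-1/43*(-27)) = 1*(27/43) = 27/43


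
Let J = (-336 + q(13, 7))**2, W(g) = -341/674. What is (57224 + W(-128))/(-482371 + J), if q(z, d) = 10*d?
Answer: -7713727/55485702 ≈ -0.13902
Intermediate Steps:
W(g) = -341/674 (W(g) = -341*1/674 = -341/674)
J = 70756 (J = (-336 + 10*7)**2 = (-336 + 70)**2 = (-266)**2 = 70756)
(57224 + W(-128))/(-482371 + J) = (57224 - 341/674)/(-482371 + 70756) = (38568635/674)/(-411615) = (38568635/674)*(-1/411615) = -7713727/55485702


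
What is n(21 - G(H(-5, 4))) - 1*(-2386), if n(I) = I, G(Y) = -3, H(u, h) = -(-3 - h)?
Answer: 2410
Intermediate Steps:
H(u, h) = 3 + h
n(21 - G(H(-5, 4))) - 1*(-2386) = (21 - 1*(-3)) - 1*(-2386) = (21 + 3) + 2386 = 24 + 2386 = 2410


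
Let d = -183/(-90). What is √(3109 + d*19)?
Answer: √2832870/30 ≈ 56.104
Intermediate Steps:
d = 61/30 (d = -183*(-1/90) = 61/30 ≈ 2.0333)
√(3109 + d*19) = √(3109 + (61/30)*19) = √(3109 + 1159/30) = √(94429/30) = √2832870/30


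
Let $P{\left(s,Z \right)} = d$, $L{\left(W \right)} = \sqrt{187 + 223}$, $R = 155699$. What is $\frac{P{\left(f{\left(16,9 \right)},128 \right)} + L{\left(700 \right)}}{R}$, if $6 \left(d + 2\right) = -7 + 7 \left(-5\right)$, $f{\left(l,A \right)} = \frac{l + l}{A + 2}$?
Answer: $- \frac{9}{155699} + \frac{\sqrt{410}}{155699} \approx 7.2245 \cdot 10^{-5}$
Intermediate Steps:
$f{\left(l,A \right)} = \frac{2 l}{2 + A}$
$L{\left(W \right)} = \sqrt{410}$
$d = -9$ ($d = -2 + \frac{-7 + 7 \left(-5\right)}{6} = -2 + \frac{-7 - 35}{6} = -2 + \frac{1}{6} \left(-42\right) = -2 - 7 = -9$)
$P{\left(s,Z \right)} = -9$
$\frac{P{\left(f{\left(16,9 \right)},128 \right)} + L{\left(700 \right)}}{R} = \frac{-9 + \sqrt{410}}{155699} = \left(-9 + \sqrt{410}\right) \frac{1}{155699} = - \frac{9}{155699} + \frac{\sqrt{410}}{155699}$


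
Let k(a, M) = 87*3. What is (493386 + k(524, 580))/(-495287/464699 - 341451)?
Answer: -229397267253/158672433536 ≈ -1.4457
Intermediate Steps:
k(a, M) = 261
(493386 + k(524, 580))/(-495287/464699 - 341451) = (493386 + 261)/(-495287/464699 - 341451) = 493647/(-495287*1/464699 - 341451) = 493647/(-495287/464699 - 341451) = 493647/(-158672433536/464699) = 493647*(-464699/158672433536) = -229397267253/158672433536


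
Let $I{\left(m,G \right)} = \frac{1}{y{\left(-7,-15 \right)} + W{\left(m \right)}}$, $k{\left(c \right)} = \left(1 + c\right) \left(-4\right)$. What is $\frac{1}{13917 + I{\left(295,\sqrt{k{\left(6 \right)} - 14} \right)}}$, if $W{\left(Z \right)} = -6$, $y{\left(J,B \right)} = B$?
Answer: $\frac{21}{292256} \approx 7.1855 \cdot 10^{-5}$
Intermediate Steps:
$k{\left(c \right)} = -4 - 4 c$
$I{\left(m,G \right)} = - \frac{1}{21}$ ($I{\left(m,G \right)} = \frac{1}{-15 - 6} = \frac{1}{-21} = - \frac{1}{21}$)
$\frac{1}{13917 + I{\left(295,\sqrt{k{\left(6 \right)} - 14} \right)}} = \frac{1}{13917 - \frac{1}{21}} = \frac{1}{\frac{292256}{21}} = \frac{21}{292256}$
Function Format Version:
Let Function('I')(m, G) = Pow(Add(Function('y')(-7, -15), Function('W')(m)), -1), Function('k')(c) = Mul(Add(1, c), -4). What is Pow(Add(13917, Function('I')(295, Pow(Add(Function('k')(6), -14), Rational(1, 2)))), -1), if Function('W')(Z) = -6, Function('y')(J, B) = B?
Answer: Rational(21, 292256) ≈ 7.1855e-5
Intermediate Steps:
Function('k')(c) = Add(-4, Mul(-4, c))
Function('I')(m, G) = Rational(-1, 21) (Function('I')(m, G) = Pow(Add(-15, -6), -1) = Pow(-21, -1) = Rational(-1, 21))
Pow(Add(13917, Function('I')(295, Pow(Add(Function('k')(6), -14), Rational(1, 2)))), -1) = Pow(Add(13917, Rational(-1, 21)), -1) = Pow(Rational(292256, 21), -1) = Rational(21, 292256)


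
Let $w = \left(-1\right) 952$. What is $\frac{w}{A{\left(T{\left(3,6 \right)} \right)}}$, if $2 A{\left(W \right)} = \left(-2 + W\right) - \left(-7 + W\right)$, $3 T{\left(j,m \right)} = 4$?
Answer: $- \frac{1904}{5} \approx -380.8$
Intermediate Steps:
$T{\left(j,m \right)} = \frac{4}{3}$ ($T{\left(j,m \right)} = \frac{1}{3} \cdot 4 = \frac{4}{3}$)
$A{\left(W \right)} = \frac{5}{2}$ ($A{\left(W \right)} = \frac{\left(-2 + W\right) - \left(-7 + W\right)}{2} = \frac{1}{2} \cdot 5 = \frac{5}{2}$)
$w = -952$
$\frac{w}{A{\left(T{\left(3,6 \right)} \right)}} = - \frac{952}{\frac{5}{2}} = \left(-952\right) \frac{2}{5} = - \frac{1904}{5}$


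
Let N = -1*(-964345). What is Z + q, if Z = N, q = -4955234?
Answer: -3990889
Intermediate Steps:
N = 964345
Z = 964345
Z + q = 964345 - 4955234 = -3990889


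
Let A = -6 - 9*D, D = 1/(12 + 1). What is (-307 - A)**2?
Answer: 15241216/169 ≈ 90185.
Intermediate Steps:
D = 1/13 ≈ 0.076923
A = -87/13 (A = -6 - 9*1/13 = -6 - 9/13 = -87/13 ≈ -6.6923)
(-307 - A)**2 = (-307 - 1*(-87/13))**2 = (-307 + 87/13)**2 = (-3904/13)**2 = 15241216/169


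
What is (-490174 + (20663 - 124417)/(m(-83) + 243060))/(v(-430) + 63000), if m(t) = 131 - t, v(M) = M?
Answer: -11924669343/1522165418 ≈ -7.8340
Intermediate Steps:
(-490174 + (20663 - 124417)/(m(-83) + 243060))/(v(-430) + 63000) = (-490174 + (20663 - 124417)/((131 - 1*(-83)) + 243060))/(-430 + 63000) = (-490174 - 103754/((131 + 83) + 243060))/62570 = (-490174 - 103754/(214 + 243060))*(1/62570) = (-490174 - 103754/243274)*(1/62570) = (-490174 - 103754*1/243274)*(1/62570) = (-490174 - 51877/121637)*(1/62570) = -59623346715/121637*1/62570 = -11924669343/1522165418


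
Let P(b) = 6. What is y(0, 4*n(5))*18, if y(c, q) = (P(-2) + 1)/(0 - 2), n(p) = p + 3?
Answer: -63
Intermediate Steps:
n(p) = 3 + p
y(c, q) = -7/2 (y(c, q) = (6 + 1)/(0 - 2) = 7/(-2) = 7*(-1/2) = -7/2)
y(0, 4*n(5))*18 = -7/2*18 = -63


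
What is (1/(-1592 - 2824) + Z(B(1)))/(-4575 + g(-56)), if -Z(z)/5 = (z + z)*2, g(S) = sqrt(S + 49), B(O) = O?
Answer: 134689525/30809890304 + 88321*I*sqrt(7)/92429670912 ≈ 0.0043716 + 2.5281e-6*I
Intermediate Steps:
g(S) = sqrt(49 + S)
Z(z) = -20*z (Z(z) = -5*(z + z)*2 = -5*2*z*2 = -20*z)
(1/(-1592 - 2824) + Z(B(1)))/(-4575 + g(-56)) = (1/(-1592 - 2824) - 20*1)/(-4575 + sqrt(49 - 56)) = (1/(-4416) - 20)/(-4575 + sqrt(-7)) = (-1/4416 - 20)/(-4575 + I*sqrt(7)) = -88321/(4416*(-4575 + I*sqrt(7)))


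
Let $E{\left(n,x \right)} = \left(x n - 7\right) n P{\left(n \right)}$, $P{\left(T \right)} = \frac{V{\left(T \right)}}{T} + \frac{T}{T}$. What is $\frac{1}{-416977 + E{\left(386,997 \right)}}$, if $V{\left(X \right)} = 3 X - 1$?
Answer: $\frac{1}{593383428} \approx 1.6853 \cdot 10^{-9}$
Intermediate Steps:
$V{\left(X \right)} = -1 + 3 X$
$P{\left(T \right)} = 1 + \frac{-1 + 3 T}{T}$ ($P{\left(T \right)} = \frac{-1 + 3 T}{T} + \frac{T}{T} = \frac{-1 + 3 T}{T} + 1 = 1 + \frac{-1 + 3 T}{T}$)
$E{\left(n,x \right)} = n \left(-7 + n x\right) \left(4 - \frac{1}{n}\right)$ ($E{\left(n,x \right)} = \left(x n - 7\right) n \left(4 - \frac{1}{n}\right) = \left(n x - 7\right) n \left(4 - \frac{1}{n}\right) = \left(-7 + n x\right) n \left(4 - \frac{1}{n}\right) = n \left(-7 + n x\right) \left(4 - \frac{1}{n}\right)$)
$\frac{1}{-416977 + E{\left(386,997 \right)}} = \frac{1}{-416977 + \left(-1 + 4 \cdot 386\right) \left(-7 + 386 \cdot 997\right)} = \frac{1}{-416977 + \left(-1 + 1544\right) \left(-7 + 384842\right)} = \frac{1}{-416977 + 1543 \cdot 384835} = \frac{1}{-416977 + 593800405} = \frac{1}{593383428}$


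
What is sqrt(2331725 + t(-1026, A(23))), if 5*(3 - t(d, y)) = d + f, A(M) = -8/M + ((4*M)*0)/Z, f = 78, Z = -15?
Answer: 2*sqrt(14574485)/5 ≈ 1527.1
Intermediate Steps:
A(M) = -8/M (A(M) = -8/M + ((4*M)*0)/(-15) = -8/M + 0*(-1/15) = -8/M + 0 = -8/M)
t(d, y) = -63/5 - d/5 (t(d, y) = 3 - (d + 78)/5 = 3 - (78 + d)/5 = 3 + (-78/5 - d/5) = -63/5 - d/5)
sqrt(2331725 + t(-1026, A(23))) = sqrt(2331725 + (-63/5 - 1/5*(-1026))) = sqrt(2331725 + (-63/5 + 1026/5)) = sqrt(2331725 + 963/5) = sqrt(11659588/5) = 2*sqrt(14574485)/5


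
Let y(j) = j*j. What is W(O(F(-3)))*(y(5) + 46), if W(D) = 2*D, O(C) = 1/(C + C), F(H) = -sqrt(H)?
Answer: 71*I*sqrt(3)/3 ≈ 40.992*I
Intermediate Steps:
O(C) = 1/(2*C)
y(j) = j**2
W(O(F(-3)))*(y(5) + 46) = (2*(1/(2*((-sqrt(-3))))))*(5**2 + 46) = (2*(1/(2*((-I*sqrt(3))))))*(25 + 46) = (2*(1/(2*((-I*sqrt(3))))))*71 = (2*((I*sqrt(3)/3)/2))*71 = (2*(I*sqrt(3)/6))*71 = (I*sqrt(3)/3)*71 = 71*I*sqrt(3)/3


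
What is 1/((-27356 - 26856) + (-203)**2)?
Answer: -1/13003 ≈ -7.6905e-5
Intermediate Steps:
1/((-27356 - 26856) + (-203)**2) = 1/(-54212 + 41209) = 1/(-13003) = -1/13003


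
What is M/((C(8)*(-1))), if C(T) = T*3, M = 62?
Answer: -31/12 ≈ -2.5833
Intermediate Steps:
C(T) = 3*T
M/((C(8)*(-1))) = 62/(((3*8)*(-1))) = 62/((24*(-1))) = 62/(-24) = 62*(-1/24) = -31/12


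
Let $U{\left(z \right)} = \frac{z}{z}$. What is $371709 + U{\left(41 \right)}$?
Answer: $371710$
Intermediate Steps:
$U{\left(z \right)} = 1$
$371709 + U{\left(41 \right)} = 371709 + 1 = 371710$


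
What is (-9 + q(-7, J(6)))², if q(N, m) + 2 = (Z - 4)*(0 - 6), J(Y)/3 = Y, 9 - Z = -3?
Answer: 3481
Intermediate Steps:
Z = 12 (Z = 9 - 1*(-3) = 9 + 3 = 12)
J(Y) = 3*Y
q(N, m) = -50 (q(N, m) = -2 + (12 - 4)*(0 - 6) = -2 + 8*(-6) = -2 - 48 = -50)
(-9 + q(-7, J(6)))² = (-9 - 50)² = (-59)² = 3481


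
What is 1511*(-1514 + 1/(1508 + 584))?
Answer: -4785770657/2092 ≈ -2.2877e+6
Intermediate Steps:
1511*(-1514 + 1/(1508 + 584)) = 1511*(-1514 + 1/2092) = 1511*(-3167287/2092) = -4785770657/2092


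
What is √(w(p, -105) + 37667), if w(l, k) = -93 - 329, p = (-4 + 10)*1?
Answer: √37245 ≈ 192.99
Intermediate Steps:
p = 6 (p = 6*1 = 6)
w(l, k) = -422
√(w(p, -105) + 37667) = √(-422 + 37667) = √37245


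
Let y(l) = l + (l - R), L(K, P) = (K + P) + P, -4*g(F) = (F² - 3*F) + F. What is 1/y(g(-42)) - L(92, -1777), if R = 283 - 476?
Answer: 2530721/731 ≈ 3462.0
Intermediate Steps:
R = -193
g(F) = F/2 - F²/4 (g(F) = -((F² - 3*F) + F)/4 = -(F² - 2*F)/4 = F/2 - F²/4)
L(K, P) = K + 2*P
y(l) = 193 + 2*l (y(l) = l + (l - 1*(-193)) = l + (l + 193) = l + (193 + l) = 193 + 2*l)
1/y(g(-42)) - L(92, -1777) = 1/(193 + 2*((¼)*(-42)*(2 - 1*(-42)))) - (92 + 2*(-1777)) = 1/(193 + 2*((¼)*(-42)*(2 + 42))) - (92 - 3554) = 1/(193 + 2*((¼)*(-42)*44)) - 1*(-3462) = 1/(193 + 2*(-462)) + 3462 = 1/(193 - 924) + 3462 = 1/(-731) + 3462 = -1/731 + 3462 = 2530721/731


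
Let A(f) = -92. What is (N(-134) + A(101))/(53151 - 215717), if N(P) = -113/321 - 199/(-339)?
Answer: 1664296/2948378259 ≈ 0.00056448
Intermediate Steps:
N(P) = 8524/36273 (N(P) = -113*1/321 - 199*(-1/339) = -113/321 + 199/339 = 8524/36273)
(N(-134) + A(101))/(53151 - 215717) = (8524/36273 - 92)/(53151 - 215717) = -3328592/36273/(-162566) = -3328592/36273*(-1/162566) = 1664296/2948378259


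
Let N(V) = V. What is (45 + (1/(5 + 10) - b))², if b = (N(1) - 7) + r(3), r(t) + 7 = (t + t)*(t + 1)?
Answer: 261121/225 ≈ 1160.5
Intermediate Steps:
r(t) = -7 + 2*t*(1 + t) (r(t) = -7 + (t + t)*(t + 1) = -7 + (2*t)*(1 + t) = -7 + 2*t*(1 + t))
b = 11 (b = (1 - 7) + (-7 + 2*3 + 2*3²) = -6 + (-7 + 6 + 2*9) = -6 + (-7 + 6 + 18) = -6 + 17 = 11)
(45 + (1/(5 + 10) - b))² = (45 + (1/(5 + 10) - 1*11))² = (45 + (1/15 - 11))² = (45 - 164/15)² = (511/15)² = 261121/225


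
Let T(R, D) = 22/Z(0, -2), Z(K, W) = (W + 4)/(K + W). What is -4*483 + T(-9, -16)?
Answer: -1954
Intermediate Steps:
Z(K, W) = (4 + W)/(K + W)
T(R, D) = -22 (T(R, D) = 22/(((4 - 2)/(0 - 2))) = 22/((2/(-2))) = 22/((-½*2)) = 22/(-1) = 22*(-1) = -22)
-4*483 + T(-9, -16) = -4*483 - 22 = -1932 - 22 = -1954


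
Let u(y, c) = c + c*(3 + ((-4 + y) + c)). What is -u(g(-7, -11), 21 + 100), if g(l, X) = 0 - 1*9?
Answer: -13552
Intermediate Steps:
g(l, X) = -9 (g(l, X) = 0 - 9 = -9)
u(y, c) = c + c*(-1 + c + y) (u(y, c) = c + c*(3 + (-4 + c + y)) = c + c*(-1 + c + y))
-u(g(-7, -11), 21 + 100) = -(21 + 100)*((21 + 100) - 9) = -121*(121 - 9) = -121*112 = -1*13552 = -13552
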